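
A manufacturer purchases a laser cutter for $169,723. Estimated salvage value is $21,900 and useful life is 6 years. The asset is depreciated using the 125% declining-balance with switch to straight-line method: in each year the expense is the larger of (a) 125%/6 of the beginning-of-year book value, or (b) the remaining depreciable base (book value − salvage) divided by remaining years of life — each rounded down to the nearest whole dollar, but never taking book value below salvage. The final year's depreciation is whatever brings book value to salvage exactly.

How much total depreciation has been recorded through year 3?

Depreciable base = $169,723 − $21,900 = $147,823.
Year 1: DB = ⌊$169,723 × 125%/6⌋ = $35,358; SL = ⌊$147,823/6⌋ = $24,637 → take DB $35,358. Book value $134,365.
Year 2: DB = ⌊$134,365 × 125%/6⌋ = $27,992; SL = ⌊$112,465/5⌋ = $22,493 → take DB $27,992. Book value $106,373.
Year 3: DB = ⌊$106,373 × 125%/6⌋ = $22,161; SL = ⌊$84,473/4⌋ = $21,118 → take DB $22,161. Book value $84,212.
Accumulated through year 3 = $169,723 − $84,212 = $85,511.

$85,511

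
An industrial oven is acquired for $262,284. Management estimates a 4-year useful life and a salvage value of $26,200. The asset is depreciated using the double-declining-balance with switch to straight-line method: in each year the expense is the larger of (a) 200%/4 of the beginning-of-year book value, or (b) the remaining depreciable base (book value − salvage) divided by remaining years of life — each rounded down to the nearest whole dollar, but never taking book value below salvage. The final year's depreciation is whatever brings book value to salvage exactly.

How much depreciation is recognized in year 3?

$32,785

Depreciable base = $262,284 − $26,200 = $236,084.
Year 1: DB = ⌊$262,284 × 200%/4⌋ = $131,142; SL = ⌊$236,084/4⌋ = $59,021 → take DB $131,142. Book value $131,142.
Year 2: DB = ⌊$131,142 × 200%/4⌋ = $65,571; SL = ⌊$104,942/3⌋ = $34,980 → take DB $65,571. Book value $65,571.
Year 3: DB = ⌊$65,571 × 200%/4⌋ = $32,785; SL = ⌊$39,371/2⌋ = $19,685 → take DB $32,785. Book value $32,786.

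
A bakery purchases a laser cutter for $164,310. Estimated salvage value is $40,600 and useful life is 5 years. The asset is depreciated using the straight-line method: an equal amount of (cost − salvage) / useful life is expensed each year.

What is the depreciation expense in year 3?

Depreciable base = $164,310 − $40,600 = $123,710.
Annual expense = $123,710 / 5 = $24,742.

$24,742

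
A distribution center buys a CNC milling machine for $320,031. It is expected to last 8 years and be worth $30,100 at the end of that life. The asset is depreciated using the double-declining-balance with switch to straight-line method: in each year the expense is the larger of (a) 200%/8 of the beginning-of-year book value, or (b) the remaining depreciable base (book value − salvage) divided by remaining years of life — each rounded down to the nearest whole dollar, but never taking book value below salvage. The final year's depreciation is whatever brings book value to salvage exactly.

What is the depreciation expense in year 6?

Depreciable base = $320,031 − $30,100 = $289,931.
Year 1: DB = ⌊$320,031 × 200%/8⌋ = $80,007; SL = ⌊$289,931/8⌋ = $36,241 → take DB $80,007. Book value $240,024.
Year 2: DB = ⌊$240,024 × 200%/8⌋ = $60,006; SL = ⌊$209,924/7⌋ = $29,989 → take DB $60,006. Book value $180,018.
Year 3: DB = ⌊$180,018 × 200%/8⌋ = $45,004; SL = ⌊$149,918/6⌋ = $24,986 → take DB $45,004. Book value $135,014.
Year 4: DB = ⌊$135,014 × 200%/8⌋ = $33,753; SL = ⌊$104,914/5⌋ = $20,982 → take DB $33,753. Book value $101,261.
Year 5: DB = ⌊$101,261 × 200%/8⌋ = $25,315; SL = ⌊$71,161/4⌋ = $17,790 → take DB $25,315. Book value $75,946.
Year 6: DB = ⌊$75,946 × 200%/8⌋ = $18,986; SL = ⌊$45,846/3⌋ = $15,282 → take DB $18,986. Book value $56,960.

$18,986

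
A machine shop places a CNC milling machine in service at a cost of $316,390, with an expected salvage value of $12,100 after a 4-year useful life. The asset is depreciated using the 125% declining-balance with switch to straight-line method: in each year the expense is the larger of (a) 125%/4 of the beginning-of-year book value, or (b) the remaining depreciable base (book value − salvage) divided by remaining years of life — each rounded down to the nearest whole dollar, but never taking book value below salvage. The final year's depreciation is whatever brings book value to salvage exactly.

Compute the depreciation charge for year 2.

$68,473

Depreciable base = $316,390 − $12,100 = $304,290.
Year 1: DB = ⌊$316,390 × 125%/4⌋ = $98,871; SL = ⌊$304,290/4⌋ = $76,072 → take DB $98,871. Book value $217,519.
Year 2: DB = ⌊$217,519 × 125%/4⌋ = $67,974; SL = ⌊$205,419/3⌋ = $68,473 → take SL $68,473. Book value $149,046.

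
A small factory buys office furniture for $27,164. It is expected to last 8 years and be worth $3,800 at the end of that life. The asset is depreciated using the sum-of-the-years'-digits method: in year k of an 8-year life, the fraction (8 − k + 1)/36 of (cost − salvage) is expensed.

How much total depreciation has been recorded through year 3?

Depreciable base = $27,164 − $3,800 = $23,364.
Sum of the years' digits = 8+7+6+5+4+3+2+1 = 36.
Year 1: $23,364 × 8/36 = $5,192. Book value $21,972.
Year 2: $23,364 × 7/36 = $4,543. Book value $17,429.
Year 3: $23,364 × 6/36 = $3,894. Book value $13,535.
Accumulated through year 3 = $27,164 − $13,535 = $13,629.

$13,629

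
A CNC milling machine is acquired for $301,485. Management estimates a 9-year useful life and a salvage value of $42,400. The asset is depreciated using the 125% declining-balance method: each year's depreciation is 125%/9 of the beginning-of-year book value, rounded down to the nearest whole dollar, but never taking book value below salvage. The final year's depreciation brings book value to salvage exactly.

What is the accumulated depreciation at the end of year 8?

Depreciable base = $301,485 − $42,400 = $259,085.
Year 1: ⌊$301,485 × 125%/9⌋ = $41,872. Book value $259,613.
Year 2: ⌊$259,613 × 125%/9⌋ = $36,057. Book value $223,556.
Year 3: ⌊$223,556 × 125%/9⌋ = $31,049. Book value $192,507.
Year 4: ⌊$192,507 × 125%/9⌋ = $26,737. Book value $165,770.
Year 5: ⌊$165,770 × 125%/9⌋ = $23,023. Book value $142,747.
Year 6: ⌊$142,747 × 125%/9⌋ = $19,825. Book value $122,922.
Year 7: ⌊$122,922 × 125%/9⌋ = $17,072. Book value $105,850.
Year 8: ⌊$105,850 × 125%/9⌋ = $14,701. Book value $91,149.
Accumulated through year 8 = $301,485 − $91,149 = $210,336.

$210,336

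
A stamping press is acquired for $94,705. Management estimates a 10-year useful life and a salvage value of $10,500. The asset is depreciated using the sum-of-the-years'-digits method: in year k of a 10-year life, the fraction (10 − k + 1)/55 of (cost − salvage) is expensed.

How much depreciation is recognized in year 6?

$7,655

Depreciable base = $94,705 − $10,500 = $84,205.
Sum of the years' digits = 10+9+8+7+6+5+4+3+2+1 = 55.
Year 1: $84,205 × 10/55 = $15,310. Book value $79,395.
Year 2: $84,205 × 9/55 = $13,779. Book value $65,616.
Year 3: $84,205 × 8/55 = $12,248. Book value $53,368.
Year 4: $84,205 × 7/55 = $10,717. Book value $42,651.
Year 5: $84,205 × 6/55 = $9,186. Book value $33,465.
Year 6: $84,205 × 5/55 = $7,655. Book value $25,810.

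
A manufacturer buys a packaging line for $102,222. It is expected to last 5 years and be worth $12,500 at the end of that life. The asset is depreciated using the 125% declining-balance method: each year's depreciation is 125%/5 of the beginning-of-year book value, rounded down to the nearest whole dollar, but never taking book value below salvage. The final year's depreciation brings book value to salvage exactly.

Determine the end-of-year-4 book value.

Depreciable base = $102,222 − $12,500 = $89,722.
Year 1: ⌊$102,222 × 125%/5⌋ = $25,555. Book value $76,667.
Year 2: ⌊$76,667 × 125%/5⌋ = $19,166. Book value $57,501.
Year 3: ⌊$57,501 × 125%/5⌋ = $14,375. Book value $43,126.
Year 4: ⌊$43,126 × 125%/5⌋ = $10,781. Book value $32,345.

$32,345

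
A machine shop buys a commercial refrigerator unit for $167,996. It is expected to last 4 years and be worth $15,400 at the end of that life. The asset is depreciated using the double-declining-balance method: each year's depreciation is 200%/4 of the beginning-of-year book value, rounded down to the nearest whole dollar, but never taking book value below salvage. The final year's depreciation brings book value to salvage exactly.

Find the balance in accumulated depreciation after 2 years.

Depreciable base = $167,996 − $15,400 = $152,596.
Year 1: ⌊$167,996 × 200%/4⌋ = $83,998. Book value $83,998.
Year 2: ⌊$83,998 × 200%/4⌋ = $41,999. Book value $41,999.
Accumulated through year 2 = $167,996 − $41,999 = $125,997.

$125,997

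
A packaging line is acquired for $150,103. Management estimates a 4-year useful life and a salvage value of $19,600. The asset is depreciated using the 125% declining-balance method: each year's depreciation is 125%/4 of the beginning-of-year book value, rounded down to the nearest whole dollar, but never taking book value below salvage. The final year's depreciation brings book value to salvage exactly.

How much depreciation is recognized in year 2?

$32,248

Depreciable base = $150,103 − $19,600 = $130,503.
Year 1: ⌊$150,103 × 125%/4⌋ = $46,907. Book value $103,196.
Year 2: ⌊$103,196 × 125%/4⌋ = $32,248. Book value $70,948.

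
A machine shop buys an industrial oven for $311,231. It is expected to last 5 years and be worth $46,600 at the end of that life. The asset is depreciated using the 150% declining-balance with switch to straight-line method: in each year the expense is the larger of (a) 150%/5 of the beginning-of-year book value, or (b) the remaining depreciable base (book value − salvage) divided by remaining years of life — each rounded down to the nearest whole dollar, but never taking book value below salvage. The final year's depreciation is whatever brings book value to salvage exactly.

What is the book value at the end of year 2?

Depreciable base = $311,231 − $46,600 = $264,631.
Year 1: DB = ⌊$311,231 × 150%/5⌋ = $93,369; SL = ⌊$264,631/5⌋ = $52,926 → take DB $93,369. Book value $217,862.
Year 2: DB = ⌊$217,862 × 150%/5⌋ = $65,358; SL = ⌊$171,262/4⌋ = $42,815 → take DB $65,358. Book value $152,504.

$152,504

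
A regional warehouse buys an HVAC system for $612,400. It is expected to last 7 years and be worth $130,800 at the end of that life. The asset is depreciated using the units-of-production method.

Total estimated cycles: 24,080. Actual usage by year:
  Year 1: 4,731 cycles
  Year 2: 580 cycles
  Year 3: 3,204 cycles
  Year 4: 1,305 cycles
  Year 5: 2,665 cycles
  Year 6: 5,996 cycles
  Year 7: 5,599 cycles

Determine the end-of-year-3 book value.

$442,100

Depreciable base = $612,400 − $130,800 = $481,600.
Rate = $481,600 / 24,080 cycles = $20 per cycle.
Year 1: 4,731 × $20 = $94,620. Book value $517,780.
Year 2: 580 × $20 = $11,600. Book value $506,180.
Year 3: 3,204 × $20 = $64,080. Book value $442,100.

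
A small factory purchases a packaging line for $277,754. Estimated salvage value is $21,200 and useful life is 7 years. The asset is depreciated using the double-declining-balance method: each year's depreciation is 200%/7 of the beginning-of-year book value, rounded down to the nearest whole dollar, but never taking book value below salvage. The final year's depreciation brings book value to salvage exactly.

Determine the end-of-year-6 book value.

$36,890

Depreciable base = $277,754 − $21,200 = $256,554.
Year 1: ⌊$277,754 × 200%/7⌋ = $79,358. Book value $198,396.
Year 2: ⌊$198,396 × 200%/7⌋ = $56,684. Book value $141,712.
Year 3: ⌊$141,712 × 200%/7⌋ = $40,489. Book value $101,223.
Year 4: ⌊$101,223 × 200%/7⌋ = $28,920. Book value $72,303.
Year 5: ⌊$72,303 × 200%/7⌋ = $20,658. Book value $51,645.
Year 6: ⌊$51,645 × 200%/7⌋ = $14,755. Book value $36,890.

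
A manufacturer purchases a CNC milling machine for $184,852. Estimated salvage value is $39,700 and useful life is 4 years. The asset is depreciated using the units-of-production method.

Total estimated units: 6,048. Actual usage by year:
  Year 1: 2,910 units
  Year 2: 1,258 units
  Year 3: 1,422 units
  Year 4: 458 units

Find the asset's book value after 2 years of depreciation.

$84,820

Depreciable base = $184,852 − $39,700 = $145,152.
Rate = $145,152 / 6,048 units = $24 per unit.
Year 1: 2,910 × $24 = $69,840. Book value $115,012.
Year 2: 1,258 × $24 = $30,192. Book value $84,820.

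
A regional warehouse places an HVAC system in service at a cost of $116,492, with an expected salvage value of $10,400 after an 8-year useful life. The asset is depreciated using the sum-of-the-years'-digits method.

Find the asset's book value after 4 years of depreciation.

Depreciable base = $116,492 − $10,400 = $106,092.
Sum of the years' digits = 8+7+6+5+4+3+2+1 = 36.
Year 1: $106,092 × 8/36 = $23,576. Book value $92,916.
Year 2: $106,092 × 7/36 = $20,629. Book value $72,287.
Year 3: $106,092 × 6/36 = $17,682. Book value $54,605.
Year 4: $106,092 × 5/36 = $14,735. Book value $39,870.

$39,870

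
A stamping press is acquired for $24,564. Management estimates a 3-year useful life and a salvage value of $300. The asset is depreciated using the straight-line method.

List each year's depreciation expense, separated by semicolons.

$8,088; $8,088; $8,088

Depreciable base = $24,564 − $300 = $24,264.
Annual expense = $24,264 / 3 = $8,088.
End of year 1: book value $16,476.
End of year 2: book value $8,388.
End of year 3: book value $300.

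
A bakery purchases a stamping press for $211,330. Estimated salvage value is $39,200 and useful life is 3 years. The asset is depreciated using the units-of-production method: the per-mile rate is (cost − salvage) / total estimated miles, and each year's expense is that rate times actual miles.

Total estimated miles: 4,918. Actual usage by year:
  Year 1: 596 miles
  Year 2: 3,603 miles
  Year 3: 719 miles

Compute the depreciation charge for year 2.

$126,105

Depreciable base = $211,330 − $39,200 = $172,130.
Rate = $172,130 / 4,918 miles = $35 per mile.
Year 1: 596 × $35 = $20,860. Book value $190,470.
Year 2: 3,603 × $35 = $126,105. Book value $64,365.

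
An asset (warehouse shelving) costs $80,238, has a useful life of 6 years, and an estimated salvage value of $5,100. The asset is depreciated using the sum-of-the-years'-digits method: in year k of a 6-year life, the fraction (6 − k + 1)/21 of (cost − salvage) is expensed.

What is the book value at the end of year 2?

Depreciable base = $80,238 − $5,100 = $75,138.
Sum of the years' digits = 6+5+4+3+2+1 = 21.
Year 1: $75,138 × 6/21 = $21,468. Book value $58,770.
Year 2: $75,138 × 5/21 = $17,890. Book value $40,880.

$40,880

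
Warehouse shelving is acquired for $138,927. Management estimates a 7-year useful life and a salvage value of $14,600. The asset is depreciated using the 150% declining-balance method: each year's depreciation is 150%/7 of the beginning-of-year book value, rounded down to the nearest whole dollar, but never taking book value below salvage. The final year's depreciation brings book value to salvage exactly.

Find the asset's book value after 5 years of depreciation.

Depreciable base = $138,927 − $14,600 = $124,327.
Year 1: ⌊$138,927 × 150%/7⌋ = $29,770. Book value $109,157.
Year 2: ⌊$109,157 × 150%/7⌋ = $23,390. Book value $85,767.
Year 3: ⌊$85,767 × 150%/7⌋ = $18,378. Book value $67,389.
Year 4: ⌊$67,389 × 150%/7⌋ = $14,440. Book value $52,949.
Year 5: ⌊$52,949 × 150%/7⌋ = $11,346. Book value $41,603.

$41,603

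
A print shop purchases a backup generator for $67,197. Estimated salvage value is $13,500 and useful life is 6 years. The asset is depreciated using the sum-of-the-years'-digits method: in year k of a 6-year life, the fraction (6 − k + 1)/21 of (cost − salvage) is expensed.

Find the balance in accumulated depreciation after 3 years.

$38,355

Depreciable base = $67,197 − $13,500 = $53,697.
Sum of the years' digits = 6+5+4+3+2+1 = 21.
Year 1: $53,697 × 6/21 = $15,342. Book value $51,855.
Year 2: $53,697 × 5/21 = $12,785. Book value $39,070.
Year 3: $53,697 × 4/21 = $10,228. Book value $28,842.
Accumulated through year 3 = $67,197 − $28,842 = $38,355.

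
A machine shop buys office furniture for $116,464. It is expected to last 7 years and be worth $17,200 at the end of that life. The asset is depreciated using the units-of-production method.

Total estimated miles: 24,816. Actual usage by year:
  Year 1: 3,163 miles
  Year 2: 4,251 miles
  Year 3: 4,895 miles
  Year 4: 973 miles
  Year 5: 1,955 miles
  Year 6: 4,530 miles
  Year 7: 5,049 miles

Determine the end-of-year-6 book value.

$37,396

Depreciable base = $116,464 − $17,200 = $99,264.
Rate = $99,264 / 24,816 miles = $4 per mile.
Year 1: 3,163 × $4 = $12,652. Book value $103,812.
Year 2: 4,251 × $4 = $17,004. Book value $86,808.
Year 3: 4,895 × $4 = $19,580. Book value $67,228.
Year 4: 973 × $4 = $3,892. Book value $63,336.
Year 5: 1,955 × $4 = $7,820. Book value $55,516.
Year 6: 4,530 × $4 = $18,120. Book value $37,396.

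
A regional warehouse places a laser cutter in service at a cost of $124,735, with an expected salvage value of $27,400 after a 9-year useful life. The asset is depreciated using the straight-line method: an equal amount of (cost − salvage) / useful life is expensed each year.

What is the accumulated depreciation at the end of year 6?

Depreciable base = $124,735 − $27,400 = $97,335.
Annual expense = $97,335 / 9 = $10,815.
End of year 1: book value $113,920.
End of year 2: book value $103,105.
End of year 3: book value $92,290.
End of year 4: book value $81,475.
End of year 5: book value $70,660.
End of year 6: book value $59,845.
Accumulated through year 6 = $124,735 − $59,845 = $64,890.

$64,890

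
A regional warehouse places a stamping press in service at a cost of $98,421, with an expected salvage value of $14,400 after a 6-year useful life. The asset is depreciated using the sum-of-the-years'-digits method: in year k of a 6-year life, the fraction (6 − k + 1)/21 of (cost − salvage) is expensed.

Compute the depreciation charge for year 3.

Depreciable base = $98,421 − $14,400 = $84,021.
Sum of the years' digits = 6+5+4+3+2+1 = 21.
Year 1: $84,021 × 6/21 = $24,006. Book value $74,415.
Year 2: $84,021 × 5/21 = $20,005. Book value $54,410.
Year 3: $84,021 × 4/21 = $16,004. Book value $38,406.

$16,004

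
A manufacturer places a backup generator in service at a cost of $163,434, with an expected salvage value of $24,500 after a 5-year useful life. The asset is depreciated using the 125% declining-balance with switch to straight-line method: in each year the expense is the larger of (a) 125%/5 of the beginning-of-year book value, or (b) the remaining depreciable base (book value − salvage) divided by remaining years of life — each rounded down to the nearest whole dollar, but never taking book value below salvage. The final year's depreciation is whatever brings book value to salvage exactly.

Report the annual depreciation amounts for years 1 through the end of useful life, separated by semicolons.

Depreciable base = $163,434 − $24,500 = $138,934.
Year 1: DB = ⌊$163,434 × 125%/5⌋ = $40,858; SL = ⌊$138,934/5⌋ = $27,786 → take DB $40,858. Book value $122,576.
Year 2: DB = ⌊$122,576 × 125%/5⌋ = $30,644; SL = ⌊$98,076/4⌋ = $24,519 → take DB $30,644. Book value $91,932.
Year 3: DB = ⌊$91,932 × 125%/5⌋ = $22,983; SL = ⌊$67,432/3⌋ = $22,477 → take DB $22,983. Book value $68,949.
Year 4: DB = ⌊$68,949 × 125%/5⌋ = $17,237; SL = ⌊$44,449/2⌋ = $22,224 → take SL $22,224. Book value $46,725.
Year 5 (final): $46,725 − $24,500 = $22,225. Book value $24,500.

$40,858; $30,644; $22,983; $22,224; $22,225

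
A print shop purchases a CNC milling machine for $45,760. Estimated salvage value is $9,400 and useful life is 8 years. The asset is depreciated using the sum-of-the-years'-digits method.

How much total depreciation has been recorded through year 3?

Depreciable base = $45,760 − $9,400 = $36,360.
Sum of the years' digits = 8+7+6+5+4+3+2+1 = 36.
Year 1: $36,360 × 8/36 = $8,080. Book value $37,680.
Year 2: $36,360 × 7/36 = $7,070. Book value $30,610.
Year 3: $36,360 × 6/36 = $6,060. Book value $24,550.
Accumulated through year 3 = $45,760 − $24,550 = $21,210.

$21,210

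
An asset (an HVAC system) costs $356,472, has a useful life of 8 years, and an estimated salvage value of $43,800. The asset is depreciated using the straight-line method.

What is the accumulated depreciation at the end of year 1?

Depreciable base = $356,472 − $43,800 = $312,672.
Annual expense = $312,672 / 8 = $39,084.
End of year 1: book value $317,388.
Accumulated through year 1 = $356,472 − $317,388 = $39,084.

$39,084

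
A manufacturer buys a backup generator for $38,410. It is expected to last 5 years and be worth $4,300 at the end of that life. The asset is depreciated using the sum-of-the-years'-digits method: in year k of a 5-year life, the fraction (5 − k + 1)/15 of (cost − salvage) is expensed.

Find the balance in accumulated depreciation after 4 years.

$31,836

Depreciable base = $38,410 − $4,300 = $34,110.
Sum of the years' digits = 5+4+3+2+1 = 15.
Year 1: $34,110 × 5/15 = $11,370. Book value $27,040.
Year 2: $34,110 × 4/15 = $9,096. Book value $17,944.
Year 3: $34,110 × 3/15 = $6,822. Book value $11,122.
Year 4: $34,110 × 2/15 = $4,548. Book value $6,574.
Accumulated through year 4 = $38,410 − $6,574 = $31,836.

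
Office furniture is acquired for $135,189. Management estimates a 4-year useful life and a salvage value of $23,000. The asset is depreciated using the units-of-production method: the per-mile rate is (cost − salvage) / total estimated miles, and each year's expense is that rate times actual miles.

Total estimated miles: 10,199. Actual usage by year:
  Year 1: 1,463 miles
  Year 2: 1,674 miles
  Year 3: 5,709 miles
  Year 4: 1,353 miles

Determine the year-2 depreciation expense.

$18,414

Depreciable base = $135,189 − $23,000 = $112,189.
Rate = $112,189 / 10,199 miles = $11 per mile.
Year 1: 1,463 × $11 = $16,093. Book value $119,096.
Year 2: 1,674 × $11 = $18,414. Book value $100,682.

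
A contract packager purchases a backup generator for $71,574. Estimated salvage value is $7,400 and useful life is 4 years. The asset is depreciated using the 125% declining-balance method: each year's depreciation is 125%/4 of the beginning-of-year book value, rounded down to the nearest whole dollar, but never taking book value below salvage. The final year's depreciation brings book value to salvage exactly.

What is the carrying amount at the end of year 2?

$33,831

Depreciable base = $71,574 − $7,400 = $64,174.
Year 1: ⌊$71,574 × 125%/4⌋ = $22,366. Book value $49,208.
Year 2: ⌊$49,208 × 125%/4⌋ = $15,377. Book value $33,831.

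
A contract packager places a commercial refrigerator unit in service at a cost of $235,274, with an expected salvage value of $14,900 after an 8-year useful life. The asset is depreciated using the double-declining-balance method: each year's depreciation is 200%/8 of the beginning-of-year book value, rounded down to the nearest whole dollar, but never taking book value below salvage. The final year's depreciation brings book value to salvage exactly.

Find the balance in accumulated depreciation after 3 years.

Depreciable base = $235,274 − $14,900 = $220,374.
Year 1: ⌊$235,274 × 200%/8⌋ = $58,818. Book value $176,456.
Year 2: ⌊$176,456 × 200%/8⌋ = $44,114. Book value $132,342.
Year 3: ⌊$132,342 × 200%/8⌋ = $33,085. Book value $99,257.
Accumulated through year 3 = $235,274 − $99,257 = $136,017.

$136,017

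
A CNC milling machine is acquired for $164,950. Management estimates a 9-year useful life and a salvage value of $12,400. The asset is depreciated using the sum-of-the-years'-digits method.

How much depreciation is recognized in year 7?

Depreciable base = $164,950 − $12,400 = $152,550.
Sum of the years' digits = 9+8+7+6+5+4+3+2+1 = 45.
Year 1: $152,550 × 9/45 = $30,510. Book value $134,440.
Year 2: $152,550 × 8/45 = $27,120. Book value $107,320.
Year 3: $152,550 × 7/45 = $23,730. Book value $83,590.
Year 4: $152,550 × 6/45 = $20,340. Book value $63,250.
Year 5: $152,550 × 5/45 = $16,950. Book value $46,300.
Year 6: $152,550 × 4/45 = $13,560. Book value $32,740.
Year 7: $152,550 × 3/45 = $10,170. Book value $22,570.

$10,170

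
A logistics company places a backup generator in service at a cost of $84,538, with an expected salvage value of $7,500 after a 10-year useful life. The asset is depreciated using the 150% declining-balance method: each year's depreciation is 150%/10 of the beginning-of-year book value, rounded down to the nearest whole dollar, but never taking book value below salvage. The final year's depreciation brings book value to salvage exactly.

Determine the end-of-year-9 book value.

$19,584

Depreciable base = $84,538 − $7,500 = $77,038.
Year 1: ⌊$84,538 × 150%/10⌋ = $12,680. Book value $71,858.
Year 2: ⌊$71,858 × 150%/10⌋ = $10,778. Book value $61,080.
Year 3: ⌊$61,080 × 150%/10⌋ = $9,162. Book value $51,918.
Year 4: ⌊$51,918 × 150%/10⌋ = $7,787. Book value $44,131.
Year 5: ⌊$44,131 × 150%/10⌋ = $6,619. Book value $37,512.
Year 6: ⌊$37,512 × 150%/10⌋ = $5,626. Book value $31,886.
Year 7: ⌊$31,886 × 150%/10⌋ = $4,782. Book value $27,104.
Year 8: ⌊$27,104 × 150%/10⌋ = $4,065. Book value $23,039.
Year 9: ⌊$23,039 × 150%/10⌋ = $3,455. Book value $19,584.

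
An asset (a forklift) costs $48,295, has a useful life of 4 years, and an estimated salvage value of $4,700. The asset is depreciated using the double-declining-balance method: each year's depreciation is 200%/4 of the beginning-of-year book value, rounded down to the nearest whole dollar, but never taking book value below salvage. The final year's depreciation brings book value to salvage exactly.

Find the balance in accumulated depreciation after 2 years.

$36,221

Depreciable base = $48,295 − $4,700 = $43,595.
Year 1: ⌊$48,295 × 200%/4⌋ = $24,147. Book value $24,148.
Year 2: ⌊$24,148 × 200%/4⌋ = $12,074. Book value $12,074.
Accumulated through year 2 = $48,295 − $12,074 = $36,221.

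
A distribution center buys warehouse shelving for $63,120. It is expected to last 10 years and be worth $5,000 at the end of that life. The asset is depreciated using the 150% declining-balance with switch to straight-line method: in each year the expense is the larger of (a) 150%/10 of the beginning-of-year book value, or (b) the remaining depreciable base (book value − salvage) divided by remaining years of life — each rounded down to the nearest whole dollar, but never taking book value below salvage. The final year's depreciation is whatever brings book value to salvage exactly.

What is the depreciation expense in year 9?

$4,602

Depreciable base = $63,120 − $5,000 = $58,120.
Year 1: DB = ⌊$63,120 × 150%/10⌋ = $9,468; SL = ⌊$58,120/10⌋ = $5,812 → take DB $9,468. Book value $53,652.
Year 2: DB = ⌊$53,652 × 150%/10⌋ = $8,047; SL = ⌊$48,652/9⌋ = $5,405 → take DB $8,047. Book value $45,605.
Year 3: DB = ⌊$45,605 × 150%/10⌋ = $6,840; SL = ⌊$40,605/8⌋ = $5,075 → take DB $6,840. Book value $38,765.
Year 4: DB = ⌊$38,765 × 150%/10⌋ = $5,814; SL = ⌊$33,765/7⌋ = $4,823 → take DB $5,814. Book value $32,951.
Year 5: DB = ⌊$32,951 × 150%/10⌋ = $4,942; SL = ⌊$27,951/6⌋ = $4,658 → take DB $4,942. Book value $28,009.
Year 6: DB = ⌊$28,009 × 150%/10⌋ = $4,201; SL = ⌊$23,009/5⌋ = $4,601 → take SL $4,601. Book value $23,408.
Year 7: DB = ⌊$23,408 × 150%/10⌋ = $3,511; SL = ⌊$18,408/4⌋ = $4,602 → take SL $4,602. Book value $18,806.
Year 8: DB = ⌊$18,806 × 150%/10⌋ = $2,820; SL = ⌊$13,806/3⌋ = $4,602 → take SL $4,602. Book value $14,204.
Year 9: DB = ⌊$14,204 × 150%/10⌋ = $2,130; SL = ⌊$9,204/2⌋ = $4,602 → take SL $4,602. Book value $9,602.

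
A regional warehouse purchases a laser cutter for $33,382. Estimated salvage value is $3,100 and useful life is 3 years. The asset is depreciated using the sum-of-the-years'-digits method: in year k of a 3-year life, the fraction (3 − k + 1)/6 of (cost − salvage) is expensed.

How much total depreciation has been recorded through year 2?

$25,235

Depreciable base = $33,382 − $3,100 = $30,282.
Sum of the years' digits = 3+2+1 = 6.
Year 1: $30,282 × 3/6 = $15,141. Book value $18,241.
Year 2: $30,282 × 2/6 = $10,094. Book value $8,147.
Accumulated through year 2 = $33,382 − $8,147 = $25,235.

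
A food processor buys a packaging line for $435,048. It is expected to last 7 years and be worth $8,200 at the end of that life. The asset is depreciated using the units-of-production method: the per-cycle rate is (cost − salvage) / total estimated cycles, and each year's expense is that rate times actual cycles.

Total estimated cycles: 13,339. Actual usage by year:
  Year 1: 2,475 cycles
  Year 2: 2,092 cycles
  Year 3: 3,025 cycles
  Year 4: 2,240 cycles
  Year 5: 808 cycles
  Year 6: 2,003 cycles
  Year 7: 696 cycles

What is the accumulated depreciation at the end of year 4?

Depreciable base = $435,048 − $8,200 = $426,848.
Rate = $426,848 / 13,339 cycles = $32 per cycle.
Year 1: 2,475 × $32 = $79,200. Book value $355,848.
Year 2: 2,092 × $32 = $66,944. Book value $288,904.
Year 3: 3,025 × $32 = $96,800. Book value $192,104.
Year 4: 2,240 × $32 = $71,680. Book value $120,424.
Accumulated through year 4 = $435,048 − $120,424 = $314,624.

$314,624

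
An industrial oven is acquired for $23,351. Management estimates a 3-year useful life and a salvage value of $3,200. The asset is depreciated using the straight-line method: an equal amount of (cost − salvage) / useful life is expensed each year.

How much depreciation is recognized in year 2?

$6,717

Depreciable base = $23,351 − $3,200 = $20,151.
Annual expense = $20,151 / 3 = $6,717.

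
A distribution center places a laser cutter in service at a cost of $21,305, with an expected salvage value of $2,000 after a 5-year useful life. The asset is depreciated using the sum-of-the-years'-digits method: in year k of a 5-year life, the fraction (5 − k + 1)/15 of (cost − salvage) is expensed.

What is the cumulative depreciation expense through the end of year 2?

$11,583

Depreciable base = $21,305 − $2,000 = $19,305.
Sum of the years' digits = 5+4+3+2+1 = 15.
Year 1: $19,305 × 5/15 = $6,435. Book value $14,870.
Year 2: $19,305 × 4/15 = $5,148. Book value $9,722.
Accumulated through year 2 = $21,305 − $9,722 = $11,583.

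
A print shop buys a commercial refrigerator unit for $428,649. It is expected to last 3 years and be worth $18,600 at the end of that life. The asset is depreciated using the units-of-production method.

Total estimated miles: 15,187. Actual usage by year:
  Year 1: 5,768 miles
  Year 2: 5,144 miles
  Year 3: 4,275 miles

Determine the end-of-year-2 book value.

Depreciable base = $428,649 − $18,600 = $410,049.
Rate = $410,049 / 15,187 miles = $27 per mile.
Year 1: 5,768 × $27 = $155,736. Book value $272,913.
Year 2: 5,144 × $27 = $138,888. Book value $134,025.

$134,025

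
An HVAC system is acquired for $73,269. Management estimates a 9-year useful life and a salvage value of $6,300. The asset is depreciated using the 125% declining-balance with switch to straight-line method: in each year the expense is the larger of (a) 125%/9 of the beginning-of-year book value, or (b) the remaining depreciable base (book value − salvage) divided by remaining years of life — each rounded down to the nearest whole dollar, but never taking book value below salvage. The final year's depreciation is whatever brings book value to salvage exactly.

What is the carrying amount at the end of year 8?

Depreciable base = $73,269 − $6,300 = $66,969.
Year 1: DB = ⌊$73,269 × 125%/9⌋ = $10,176; SL = ⌊$66,969/9⌋ = $7,441 → take DB $10,176. Book value $63,093.
Year 2: DB = ⌊$63,093 × 125%/9⌋ = $8,762; SL = ⌊$56,793/8⌋ = $7,099 → take DB $8,762. Book value $54,331.
Year 3: DB = ⌊$54,331 × 125%/9⌋ = $7,545; SL = ⌊$48,031/7⌋ = $6,861 → take DB $7,545. Book value $46,786.
Year 4: DB = ⌊$46,786 × 125%/9⌋ = $6,498; SL = ⌊$40,486/6⌋ = $6,747 → take SL $6,747. Book value $40,039.
Year 5: DB = ⌊$40,039 × 125%/9⌋ = $5,560; SL = ⌊$33,739/5⌋ = $6,747 → take SL $6,747. Book value $33,292.
Year 6: DB = ⌊$33,292 × 125%/9⌋ = $4,623; SL = ⌊$26,992/4⌋ = $6,748 → take SL $6,748. Book value $26,544.
Year 7: DB = ⌊$26,544 × 125%/9⌋ = $3,686; SL = ⌊$20,244/3⌋ = $6,748 → take SL $6,748. Book value $19,796.
Year 8: DB = ⌊$19,796 × 125%/9⌋ = $2,749; SL = ⌊$13,496/2⌋ = $6,748 → take SL $6,748. Book value $13,048.

$13,048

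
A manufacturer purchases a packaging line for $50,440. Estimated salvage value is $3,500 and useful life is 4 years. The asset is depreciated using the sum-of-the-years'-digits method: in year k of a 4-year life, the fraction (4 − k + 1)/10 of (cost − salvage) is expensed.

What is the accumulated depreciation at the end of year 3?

Depreciable base = $50,440 − $3,500 = $46,940.
Sum of the years' digits = 4+3+2+1 = 10.
Year 1: $46,940 × 4/10 = $18,776. Book value $31,664.
Year 2: $46,940 × 3/10 = $14,082. Book value $17,582.
Year 3: $46,940 × 2/10 = $9,388. Book value $8,194.
Accumulated through year 3 = $50,440 − $8,194 = $42,246.

$42,246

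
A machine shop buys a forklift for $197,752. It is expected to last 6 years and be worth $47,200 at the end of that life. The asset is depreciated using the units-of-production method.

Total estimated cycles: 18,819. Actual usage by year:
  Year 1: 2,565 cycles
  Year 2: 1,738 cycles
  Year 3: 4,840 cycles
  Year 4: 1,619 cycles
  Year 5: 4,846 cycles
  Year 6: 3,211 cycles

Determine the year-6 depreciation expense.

Depreciable base = $197,752 − $47,200 = $150,552.
Rate = $150,552 / 18,819 cycles = $8 per cycle.
Year 1: 2,565 × $8 = $20,520. Book value $177,232.
Year 2: 1,738 × $8 = $13,904. Book value $163,328.
Year 3: 4,840 × $8 = $38,720. Book value $124,608.
Year 4: 1,619 × $8 = $12,952. Book value $111,656.
Year 5: 4,846 × $8 = $38,768. Book value $72,888.
Year 6: 3,211 × $8 = $25,688. Book value $47,200.

$25,688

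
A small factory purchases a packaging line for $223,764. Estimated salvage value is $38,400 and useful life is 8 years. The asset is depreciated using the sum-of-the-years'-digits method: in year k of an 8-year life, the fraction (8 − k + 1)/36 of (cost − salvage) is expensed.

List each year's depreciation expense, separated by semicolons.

Depreciable base = $223,764 − $38,400 = $185,364.
Sum of the years' digits = 8+7+6+5+4+3+2+1 = 36.
Year 1: $185,364 × 8/36 = $41,192. Book value $182,572.
Year 2: $185,364 × 7/36 = $36,043. Book value $146,529.
Year 3: $185,364 × 6/36 = $30,894. Book value $115,635.
Year 4: $185,364 × 5/36 = $25,745. Book value $89,890.
Year 5: $185,364 × 4/36 = $20,596. Book value $69,294.
Year 6: $185,364 × 3/36 = $15,447. Book value $53,847.
Year 7: $185,364 × 2/36 = $10,298. Book value $43,549.
Year 8: $185,364 × 1/36 = $5,149. Book value $38,400.

$41,192; $36,043; $30,894; $25,745; $20,596; $15,447; $10,298; $5,149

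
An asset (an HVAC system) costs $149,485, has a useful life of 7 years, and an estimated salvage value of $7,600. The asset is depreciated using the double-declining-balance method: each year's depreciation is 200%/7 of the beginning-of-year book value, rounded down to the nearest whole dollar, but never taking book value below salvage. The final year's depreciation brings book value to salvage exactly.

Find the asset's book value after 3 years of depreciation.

Depreciable base = $149,485 − $7,600 = $141,885.
Year 1: ⌊$149,485 × 200%/7⌋ = $42,710. Book value $106,775.
Year 2: ⌊$106,775 × 200%/7⌋ = $30,507. Book value $76,268.
Year 3: ⌊$76,268 × 200%/7⌋ = $21,790. Book value $54,478.

$54,478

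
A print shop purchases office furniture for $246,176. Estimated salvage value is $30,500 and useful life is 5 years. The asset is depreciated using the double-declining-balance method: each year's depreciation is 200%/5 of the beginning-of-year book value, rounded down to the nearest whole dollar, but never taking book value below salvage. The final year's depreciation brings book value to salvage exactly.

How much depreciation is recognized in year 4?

$21,270

Depreciable base = $246,176 − $30,500 = $215,676.
Year 1: ⌊$246,176 × 200%/5⌋ = $98,470. Book value $147,706.
Year 2: ⌊$147,706 × 200%/5⌋ = $59,082. Book value $88,624.
Year 3: ⌊$88,624 × 200%/5⌋ = $35,449. Book value $53,175.
Year 4: ⌊$53,175 × 200%/5⌋ = $21,270. Book value $31,905.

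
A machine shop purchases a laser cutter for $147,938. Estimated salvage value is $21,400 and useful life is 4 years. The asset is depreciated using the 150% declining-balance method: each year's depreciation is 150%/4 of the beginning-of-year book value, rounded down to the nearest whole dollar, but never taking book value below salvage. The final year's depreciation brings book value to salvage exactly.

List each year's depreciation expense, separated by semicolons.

Depreciable base = $147,938 − $21,400 = $126,538.
Year 1: ⌊$147,938 × 150%/4⌋ = $55,476. Book value $92,462.
Year 2: ⌊$92,462 × 150%/4⌋ = $34,673. Book value $57,789.
Year 3: ⌊$57,789 × 150%/4⌋ = $21,670. Book value $36,119.
Year 4 (final): $36,119 − $21,400 = $14,719. Book value $21,400.

$55,476; $34,673; $21,670; $14,719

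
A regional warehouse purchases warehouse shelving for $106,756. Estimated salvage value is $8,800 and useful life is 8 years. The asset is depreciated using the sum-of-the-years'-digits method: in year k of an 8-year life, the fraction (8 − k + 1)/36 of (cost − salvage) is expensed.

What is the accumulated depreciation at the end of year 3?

$57,141

Depreciable base = $106,756 − $8,800 = $97,956.
Sum of the years' digits = 8+7+6+5+4+3+2+1 = 36.
Year 1: $97,956 × 8/36 = $21,768. Book value $84,988.
Year 2: $97,956 × 7/36 = $19,047. Book value $65,941.
Year 3: $97,956 × 6/36 = $16,326. Book value $49,615.
Accumulated through year 3 = $106,756 − $49,615 = $57,141.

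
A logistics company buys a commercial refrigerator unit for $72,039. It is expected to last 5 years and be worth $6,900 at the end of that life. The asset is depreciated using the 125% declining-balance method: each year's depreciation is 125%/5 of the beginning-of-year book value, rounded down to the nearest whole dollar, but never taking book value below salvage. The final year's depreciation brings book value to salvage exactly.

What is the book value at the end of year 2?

$40,523

Depreciable base = $72,039 − $6,900 = $65,139.
Year 1: ⌊$72,039 × 125%/5⌋ = $18,009. Book value $54,030.
Year 2: ⌊$54,030 × 125%/5⌋ = $13,507. Book value $40,523.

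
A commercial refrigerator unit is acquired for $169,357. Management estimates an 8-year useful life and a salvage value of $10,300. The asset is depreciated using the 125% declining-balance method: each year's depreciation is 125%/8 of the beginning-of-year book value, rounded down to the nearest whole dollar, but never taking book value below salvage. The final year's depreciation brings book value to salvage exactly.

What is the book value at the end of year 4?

Depreciable base = $169,357 − $10,300 = $159,057.
Year 1: ⌊$169,357 × 125%/8⌋ = $26,462. Book value $142,895.
Year 2: ⌊$142,895 × 125%/8⌋ = $22,327. Book value $120,568.
Year 3: ⌊$120,568 × 125%/8⌋ = $18,838. Book value $101,730.
Year 4: ⌊$101,730 × 125%/8⌋ = $15,895. Book value $85,835.

$85,835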